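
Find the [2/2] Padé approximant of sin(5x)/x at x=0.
(5 - 175*x**2/12)/(5*x**2/4 + 1)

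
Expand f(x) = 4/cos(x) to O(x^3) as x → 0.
4 + 2*x**2 + O(x**3)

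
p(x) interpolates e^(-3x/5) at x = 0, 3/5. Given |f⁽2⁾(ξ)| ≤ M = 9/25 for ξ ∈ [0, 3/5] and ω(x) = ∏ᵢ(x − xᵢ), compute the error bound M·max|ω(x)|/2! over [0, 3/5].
81/5000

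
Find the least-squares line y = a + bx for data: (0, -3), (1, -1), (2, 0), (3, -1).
a = -23/10, b = 7/10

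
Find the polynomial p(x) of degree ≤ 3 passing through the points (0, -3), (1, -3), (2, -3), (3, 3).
x**3 - 3*x**2 + 2*x - 3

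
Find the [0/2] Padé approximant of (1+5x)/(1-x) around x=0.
1/(30*x**2 - 6*x + 1)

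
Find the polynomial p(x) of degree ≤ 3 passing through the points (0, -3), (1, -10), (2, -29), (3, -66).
-x**3 - 3*x**2 - 3*x - 3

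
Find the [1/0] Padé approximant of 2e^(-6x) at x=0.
2 - 12*x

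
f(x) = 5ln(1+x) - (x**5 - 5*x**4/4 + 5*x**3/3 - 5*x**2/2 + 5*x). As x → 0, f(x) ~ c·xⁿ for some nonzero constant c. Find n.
6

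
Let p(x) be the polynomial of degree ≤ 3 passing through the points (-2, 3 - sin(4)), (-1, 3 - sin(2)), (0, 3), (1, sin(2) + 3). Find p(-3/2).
-7*sin(2)/8 - 5*sin(4)/16 + 3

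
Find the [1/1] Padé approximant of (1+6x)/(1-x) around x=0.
(6*x + 1)/(1 - x)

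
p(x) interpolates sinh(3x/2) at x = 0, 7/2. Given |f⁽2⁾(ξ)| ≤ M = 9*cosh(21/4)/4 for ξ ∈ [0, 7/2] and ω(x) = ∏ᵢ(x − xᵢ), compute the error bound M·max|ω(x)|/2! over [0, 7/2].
441*cosh(21/4)/128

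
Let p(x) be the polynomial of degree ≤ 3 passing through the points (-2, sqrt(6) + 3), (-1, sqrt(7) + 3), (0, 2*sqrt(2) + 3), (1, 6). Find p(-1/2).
-sqrt(6)/16 + 9*sqrt(7)/16 + 9*sqrt(2)/8 + 45/16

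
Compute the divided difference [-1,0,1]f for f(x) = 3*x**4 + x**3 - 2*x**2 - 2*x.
1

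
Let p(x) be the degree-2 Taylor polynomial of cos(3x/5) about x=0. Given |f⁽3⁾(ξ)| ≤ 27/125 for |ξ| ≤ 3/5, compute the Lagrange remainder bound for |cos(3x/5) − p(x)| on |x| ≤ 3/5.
243/31250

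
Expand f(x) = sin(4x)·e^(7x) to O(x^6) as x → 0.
4*x + 28*x**2 + 262*x**3/3 + 154*x**4 + 4421*x**5/30 + O(x**6)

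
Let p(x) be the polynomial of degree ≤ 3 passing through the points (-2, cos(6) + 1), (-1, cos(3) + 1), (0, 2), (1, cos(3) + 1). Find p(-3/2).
cos(3) + 5*cos(6)/16 + 11/16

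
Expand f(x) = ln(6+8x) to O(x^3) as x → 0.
log(6) + 4*x/3 - 8*x**2/9 + O(x**3)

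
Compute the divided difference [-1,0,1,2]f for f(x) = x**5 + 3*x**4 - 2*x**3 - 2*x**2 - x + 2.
9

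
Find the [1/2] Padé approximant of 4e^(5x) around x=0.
(20*x/3 + 4)/(25*x**2/6 - 10*x/3 + 1)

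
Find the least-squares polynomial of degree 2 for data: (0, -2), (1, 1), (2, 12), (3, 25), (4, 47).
-73/35 + (27/35)x + (20/7)x²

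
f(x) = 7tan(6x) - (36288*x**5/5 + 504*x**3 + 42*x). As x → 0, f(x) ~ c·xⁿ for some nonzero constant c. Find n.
7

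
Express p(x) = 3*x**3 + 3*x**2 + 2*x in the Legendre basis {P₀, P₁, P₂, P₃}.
P₀ + (19/5)P₁ + (2)P₂ + (6/5)P₃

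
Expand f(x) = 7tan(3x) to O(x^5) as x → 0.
21*x + 63*x**3 + O(x**5)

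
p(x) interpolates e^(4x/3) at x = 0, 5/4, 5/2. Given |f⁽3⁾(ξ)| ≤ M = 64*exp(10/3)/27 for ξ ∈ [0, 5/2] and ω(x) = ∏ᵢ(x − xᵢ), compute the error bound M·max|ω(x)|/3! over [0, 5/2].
125*sqrt(3)*exp(10/3)/729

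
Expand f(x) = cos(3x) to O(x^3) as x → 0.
1 - 9*x**2/2 + O(x**3)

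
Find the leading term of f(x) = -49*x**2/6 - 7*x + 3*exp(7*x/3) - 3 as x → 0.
343*x**3/54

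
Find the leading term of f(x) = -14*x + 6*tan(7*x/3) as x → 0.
686*x**3/27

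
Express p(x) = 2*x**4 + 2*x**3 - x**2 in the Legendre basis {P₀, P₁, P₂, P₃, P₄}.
(1/15)P₀ + (6/5)P₁ + (10/21)P₂ + (4/5)P₃ + (16/35)P₄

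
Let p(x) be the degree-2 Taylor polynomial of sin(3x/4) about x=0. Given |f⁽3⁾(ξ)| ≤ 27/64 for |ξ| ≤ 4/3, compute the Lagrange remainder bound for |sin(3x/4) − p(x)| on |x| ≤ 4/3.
1/6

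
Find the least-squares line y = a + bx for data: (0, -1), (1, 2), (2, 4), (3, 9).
a = -13/10, b = 16/5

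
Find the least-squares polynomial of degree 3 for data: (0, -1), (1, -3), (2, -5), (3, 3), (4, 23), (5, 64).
-19/21 + (-155/126)x + (-193/84)x² + (37/36)x³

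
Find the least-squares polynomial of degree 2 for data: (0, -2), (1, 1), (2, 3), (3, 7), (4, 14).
-11/7 + (33/35)x + (5/7)x²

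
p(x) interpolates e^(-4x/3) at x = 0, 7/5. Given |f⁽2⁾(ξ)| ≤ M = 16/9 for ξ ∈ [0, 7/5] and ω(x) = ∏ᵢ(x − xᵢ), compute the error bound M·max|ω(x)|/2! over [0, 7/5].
98/225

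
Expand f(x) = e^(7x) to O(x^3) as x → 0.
1 + 7*x + 49*x**2/2 + O(x**3)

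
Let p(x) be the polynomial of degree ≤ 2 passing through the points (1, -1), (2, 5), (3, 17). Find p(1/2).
-7/4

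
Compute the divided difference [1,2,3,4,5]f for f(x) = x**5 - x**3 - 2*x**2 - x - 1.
15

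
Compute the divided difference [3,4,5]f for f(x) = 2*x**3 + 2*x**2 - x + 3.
26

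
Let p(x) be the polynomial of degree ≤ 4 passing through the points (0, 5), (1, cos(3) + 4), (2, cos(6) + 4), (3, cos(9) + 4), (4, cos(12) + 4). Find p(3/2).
15*cos(3)/32 + 3*cos(12)/128 - 5*cos(9)/32 + 45*cos(6)/64 + 507/128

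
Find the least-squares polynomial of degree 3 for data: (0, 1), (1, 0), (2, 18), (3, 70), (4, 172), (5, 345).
101/126 + (-2447/756)x + (37/252)x² + (77/27)x³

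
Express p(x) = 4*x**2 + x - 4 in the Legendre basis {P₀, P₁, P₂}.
(-8/3)P₀ + P₁ + (8/3)P₂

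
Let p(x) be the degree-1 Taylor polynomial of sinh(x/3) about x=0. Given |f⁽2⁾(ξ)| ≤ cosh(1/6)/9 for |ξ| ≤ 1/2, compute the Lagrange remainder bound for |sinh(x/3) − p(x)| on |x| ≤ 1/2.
cosh(1/6)/72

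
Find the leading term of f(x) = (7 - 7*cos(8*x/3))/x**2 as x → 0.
224/9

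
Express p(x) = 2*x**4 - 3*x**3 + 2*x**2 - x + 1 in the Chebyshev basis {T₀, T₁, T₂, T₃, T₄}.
(11/4)T₀ + (-13/4)T₁ + (2)T₂ + (-3/4)T₃ + (1/4)T₄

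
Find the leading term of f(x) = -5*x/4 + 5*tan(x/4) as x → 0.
5*x**3/192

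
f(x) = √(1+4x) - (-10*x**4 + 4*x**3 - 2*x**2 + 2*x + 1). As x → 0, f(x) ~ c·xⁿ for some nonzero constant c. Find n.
5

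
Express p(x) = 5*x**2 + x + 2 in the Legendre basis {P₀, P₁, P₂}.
(11/3)P₀ + P₁ + (10/3)P₂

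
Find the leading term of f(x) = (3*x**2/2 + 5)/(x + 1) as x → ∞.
3*x/2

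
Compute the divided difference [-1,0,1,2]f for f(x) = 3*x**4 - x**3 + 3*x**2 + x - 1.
5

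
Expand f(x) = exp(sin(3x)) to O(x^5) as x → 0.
1 + 3*x + 9*x**2/2 - 81*x**4/8 + O(x**5)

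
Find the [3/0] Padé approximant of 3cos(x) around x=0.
3 - 3*x**2/2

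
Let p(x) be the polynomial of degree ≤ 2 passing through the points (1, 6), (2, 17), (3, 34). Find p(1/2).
11/4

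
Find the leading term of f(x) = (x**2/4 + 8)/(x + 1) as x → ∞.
x/4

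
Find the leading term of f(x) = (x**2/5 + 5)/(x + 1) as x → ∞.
x/5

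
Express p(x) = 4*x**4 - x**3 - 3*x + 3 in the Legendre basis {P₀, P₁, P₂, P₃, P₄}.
(19/5)P₀ + (-18/5)P₁ + (16/7)P₂ + (-2/5)P₃ + (32/35)P₄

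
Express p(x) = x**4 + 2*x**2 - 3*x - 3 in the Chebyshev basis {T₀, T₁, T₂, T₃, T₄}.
(-13/8)T₀ + (-3)T₁ + (3/2)T₂ + (1/8)T₄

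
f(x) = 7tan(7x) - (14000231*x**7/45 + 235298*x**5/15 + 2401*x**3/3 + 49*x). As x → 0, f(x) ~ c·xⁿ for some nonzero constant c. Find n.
9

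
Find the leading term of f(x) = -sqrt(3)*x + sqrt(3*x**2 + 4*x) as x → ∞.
2*sqrt(3)/3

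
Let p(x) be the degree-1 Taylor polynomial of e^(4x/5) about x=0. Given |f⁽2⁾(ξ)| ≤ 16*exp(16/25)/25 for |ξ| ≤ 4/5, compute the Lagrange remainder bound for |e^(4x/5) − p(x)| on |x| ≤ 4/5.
128*exp(16/25)/625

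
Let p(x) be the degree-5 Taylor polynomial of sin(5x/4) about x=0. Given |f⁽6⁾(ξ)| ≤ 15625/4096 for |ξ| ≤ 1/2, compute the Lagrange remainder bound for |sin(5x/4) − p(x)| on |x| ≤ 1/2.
3125/37748736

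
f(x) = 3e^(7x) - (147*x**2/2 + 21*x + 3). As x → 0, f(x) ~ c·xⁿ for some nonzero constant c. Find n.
3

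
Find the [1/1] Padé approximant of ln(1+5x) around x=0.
5*x/(5*x/2 + 1)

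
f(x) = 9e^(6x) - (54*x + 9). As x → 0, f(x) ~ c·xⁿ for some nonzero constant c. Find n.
2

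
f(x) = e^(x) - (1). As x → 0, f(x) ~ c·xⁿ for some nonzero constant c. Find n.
1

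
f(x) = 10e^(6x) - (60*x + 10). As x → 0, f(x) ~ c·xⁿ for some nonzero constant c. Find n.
2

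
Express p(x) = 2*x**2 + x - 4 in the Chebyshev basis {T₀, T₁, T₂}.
(-3)T₀ + T₁ + T₂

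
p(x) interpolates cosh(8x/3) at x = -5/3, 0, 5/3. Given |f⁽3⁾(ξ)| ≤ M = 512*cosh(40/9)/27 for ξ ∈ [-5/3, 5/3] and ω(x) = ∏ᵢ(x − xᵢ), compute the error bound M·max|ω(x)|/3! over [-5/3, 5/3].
64000*sqrt(3)*cosh(40/9)/19683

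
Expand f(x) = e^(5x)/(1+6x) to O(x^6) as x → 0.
1 - x + 37*x**2/2 - 541*x**3/6 + 13609*x**4/24 - 81029*x**5/24 + O(x**6)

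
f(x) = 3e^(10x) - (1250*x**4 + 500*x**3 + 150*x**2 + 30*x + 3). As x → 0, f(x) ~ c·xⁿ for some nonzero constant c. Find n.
5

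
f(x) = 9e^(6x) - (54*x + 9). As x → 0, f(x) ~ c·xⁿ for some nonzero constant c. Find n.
2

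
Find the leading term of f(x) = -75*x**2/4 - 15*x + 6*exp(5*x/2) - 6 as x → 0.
125*x**3/8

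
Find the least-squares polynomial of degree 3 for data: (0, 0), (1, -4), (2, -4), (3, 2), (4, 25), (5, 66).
-5/126 + (-2383/756)x + (-94/63)x² + (103/108)x³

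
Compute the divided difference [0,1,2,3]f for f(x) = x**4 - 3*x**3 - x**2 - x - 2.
3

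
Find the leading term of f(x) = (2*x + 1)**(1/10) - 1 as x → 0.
x/5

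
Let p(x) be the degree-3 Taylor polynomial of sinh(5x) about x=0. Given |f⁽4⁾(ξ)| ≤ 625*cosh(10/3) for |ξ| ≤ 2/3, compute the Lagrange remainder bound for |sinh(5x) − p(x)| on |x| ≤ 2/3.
1250*cosh(10/3)/243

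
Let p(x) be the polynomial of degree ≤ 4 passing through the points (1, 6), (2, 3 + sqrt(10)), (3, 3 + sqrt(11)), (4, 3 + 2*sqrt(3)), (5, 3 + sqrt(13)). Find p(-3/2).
-2145*sqrt(10)/32 - 1365*sqrt(3)/16 + 1155*sqrt(13)/128 + 9393/128 + 5005*sqrt(11)/64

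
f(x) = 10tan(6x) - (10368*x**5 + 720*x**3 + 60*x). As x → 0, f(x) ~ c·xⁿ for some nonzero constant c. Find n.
7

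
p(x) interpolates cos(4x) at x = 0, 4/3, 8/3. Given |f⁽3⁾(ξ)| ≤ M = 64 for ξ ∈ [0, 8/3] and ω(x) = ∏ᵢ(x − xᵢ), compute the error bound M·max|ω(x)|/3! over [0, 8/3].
4096*sqrt(3)/729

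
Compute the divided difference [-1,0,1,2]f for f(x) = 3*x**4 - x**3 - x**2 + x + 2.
5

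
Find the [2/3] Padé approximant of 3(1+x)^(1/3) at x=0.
(7*x**2/6 + 4*x + 3)/(-x**3/162 + x**2/6 + x + 1)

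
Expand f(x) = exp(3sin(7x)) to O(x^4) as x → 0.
1 + 21*x + 441*x**2/2 + 1372*x**3 + O(x**4)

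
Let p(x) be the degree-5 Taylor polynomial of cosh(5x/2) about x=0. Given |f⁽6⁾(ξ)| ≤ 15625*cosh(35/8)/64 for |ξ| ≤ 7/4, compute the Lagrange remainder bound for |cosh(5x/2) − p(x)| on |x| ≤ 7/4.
367653125*cosh(35/8)/37748736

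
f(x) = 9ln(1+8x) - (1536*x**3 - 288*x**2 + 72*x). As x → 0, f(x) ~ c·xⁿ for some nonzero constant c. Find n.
4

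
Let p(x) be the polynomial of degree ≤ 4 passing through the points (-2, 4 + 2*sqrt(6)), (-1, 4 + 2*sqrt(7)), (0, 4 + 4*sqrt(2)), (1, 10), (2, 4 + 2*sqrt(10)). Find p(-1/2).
-5*sqrt(6)/64 + 3*sqrt(10)/64 + 15*sqrt(7)/16 + 49/16 + 45*sqrt(2)/16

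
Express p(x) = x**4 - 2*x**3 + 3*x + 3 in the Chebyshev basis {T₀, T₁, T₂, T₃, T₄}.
(27/8)T₀ + (3/2)T₁ + (1/2)T₂ + (-1/2)T₃ + (1/8)T₄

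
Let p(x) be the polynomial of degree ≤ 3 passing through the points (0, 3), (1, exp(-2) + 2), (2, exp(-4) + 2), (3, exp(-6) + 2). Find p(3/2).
(-1 + 9*exp(2) + 9*exp(4) + 31*exp(6))*exp(-6)/16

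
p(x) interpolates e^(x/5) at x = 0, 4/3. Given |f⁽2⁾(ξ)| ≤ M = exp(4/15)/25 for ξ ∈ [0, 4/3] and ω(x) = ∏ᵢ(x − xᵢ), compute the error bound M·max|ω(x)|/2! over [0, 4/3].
2*exp(4/15)/225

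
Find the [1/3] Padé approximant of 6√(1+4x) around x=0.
(21*x + 6)/(x**3 - x**2 + 3*x/2 + 1)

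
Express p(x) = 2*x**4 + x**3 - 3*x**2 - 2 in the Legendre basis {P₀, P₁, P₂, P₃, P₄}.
(-13/5)P₀ + (3/5)P₁ + (-6/7)P₂ + (2/5)P₃ + (16/35)P₄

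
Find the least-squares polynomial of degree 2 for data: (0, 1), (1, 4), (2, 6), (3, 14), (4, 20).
39/35 + (48/35)x + (6/7)x²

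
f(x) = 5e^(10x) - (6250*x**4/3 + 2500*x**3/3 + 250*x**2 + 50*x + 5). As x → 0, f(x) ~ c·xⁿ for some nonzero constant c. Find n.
5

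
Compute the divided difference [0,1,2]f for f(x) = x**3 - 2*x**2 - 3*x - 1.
1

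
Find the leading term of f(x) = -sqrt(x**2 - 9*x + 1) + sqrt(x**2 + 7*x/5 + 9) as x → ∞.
26/5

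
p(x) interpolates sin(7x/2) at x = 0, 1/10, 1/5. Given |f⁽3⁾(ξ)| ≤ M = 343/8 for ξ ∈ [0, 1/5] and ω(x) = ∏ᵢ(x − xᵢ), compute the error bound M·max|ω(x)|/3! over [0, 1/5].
343*sqrt(3)/216000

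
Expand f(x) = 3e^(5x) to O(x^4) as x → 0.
3 + 15*x + 75*x**2/2 + 125*x**3/2 + O(x**4)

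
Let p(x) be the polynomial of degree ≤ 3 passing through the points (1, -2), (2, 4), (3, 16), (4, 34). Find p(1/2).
-11/4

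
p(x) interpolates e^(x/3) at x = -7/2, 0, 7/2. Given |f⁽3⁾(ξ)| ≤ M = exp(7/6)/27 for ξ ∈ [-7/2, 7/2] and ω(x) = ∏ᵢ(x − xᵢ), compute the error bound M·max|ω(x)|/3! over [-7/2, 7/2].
343*sqrt(3)*exp(7/6)/5832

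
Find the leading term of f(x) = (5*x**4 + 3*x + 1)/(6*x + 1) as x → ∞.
5*x**3/6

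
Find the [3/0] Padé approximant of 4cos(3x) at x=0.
4 - 18*x**2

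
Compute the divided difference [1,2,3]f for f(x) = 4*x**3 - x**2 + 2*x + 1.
23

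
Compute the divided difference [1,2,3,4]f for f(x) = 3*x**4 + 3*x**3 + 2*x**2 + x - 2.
33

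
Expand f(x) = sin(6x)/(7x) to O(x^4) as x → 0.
6/7 - 36*x**2/7 + O(x**4)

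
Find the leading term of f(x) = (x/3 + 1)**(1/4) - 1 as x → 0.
x/12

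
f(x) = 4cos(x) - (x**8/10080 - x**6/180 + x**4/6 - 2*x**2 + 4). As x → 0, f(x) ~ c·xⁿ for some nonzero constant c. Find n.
10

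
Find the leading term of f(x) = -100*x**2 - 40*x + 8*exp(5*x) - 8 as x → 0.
500*x**3/3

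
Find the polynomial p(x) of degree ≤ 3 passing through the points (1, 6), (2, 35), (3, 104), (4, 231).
3*x**3 + 2*x**2 + 2*x - 1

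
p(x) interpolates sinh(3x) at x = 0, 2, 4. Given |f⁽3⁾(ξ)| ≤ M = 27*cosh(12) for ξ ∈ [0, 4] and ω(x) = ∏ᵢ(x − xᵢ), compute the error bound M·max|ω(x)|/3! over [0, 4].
8*sqrt(3)*cosh(12)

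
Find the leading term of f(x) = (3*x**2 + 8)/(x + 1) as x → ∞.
3*x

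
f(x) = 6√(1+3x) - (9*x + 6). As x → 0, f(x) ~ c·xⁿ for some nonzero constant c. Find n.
2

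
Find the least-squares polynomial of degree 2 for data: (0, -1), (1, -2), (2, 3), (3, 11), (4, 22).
-47/35 + (-127/70)x + (27/14)x²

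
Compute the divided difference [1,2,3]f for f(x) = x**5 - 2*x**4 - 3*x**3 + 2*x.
22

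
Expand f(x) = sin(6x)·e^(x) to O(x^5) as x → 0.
6*x + 6*x**2 - 33*x**3 - 35*x**4 + O(x**5)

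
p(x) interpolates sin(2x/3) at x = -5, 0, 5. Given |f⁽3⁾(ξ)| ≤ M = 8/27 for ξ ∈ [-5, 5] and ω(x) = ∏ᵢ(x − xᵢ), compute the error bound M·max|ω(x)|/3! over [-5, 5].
1000*sqrt(3)/729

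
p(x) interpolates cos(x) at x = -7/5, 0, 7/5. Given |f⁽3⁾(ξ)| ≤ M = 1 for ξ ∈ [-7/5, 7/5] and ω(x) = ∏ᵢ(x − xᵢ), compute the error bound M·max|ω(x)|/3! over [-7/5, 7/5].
343*sqrt(3)/3375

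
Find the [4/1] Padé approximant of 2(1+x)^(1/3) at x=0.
(2*x**4/243 - 16*x**3/405 + 4*x**2/15 + 32*x/15 + 2)/(11*x/15 + 1)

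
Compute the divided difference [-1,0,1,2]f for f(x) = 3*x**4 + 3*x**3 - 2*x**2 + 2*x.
9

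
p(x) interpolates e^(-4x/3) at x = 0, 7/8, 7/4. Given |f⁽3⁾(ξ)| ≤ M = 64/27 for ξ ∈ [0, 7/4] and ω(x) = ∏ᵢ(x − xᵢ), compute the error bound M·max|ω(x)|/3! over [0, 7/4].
343*sqrt(3)/5832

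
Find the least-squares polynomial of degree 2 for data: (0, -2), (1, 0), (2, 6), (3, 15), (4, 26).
-11/5 + (11/10)x + (3/2)x²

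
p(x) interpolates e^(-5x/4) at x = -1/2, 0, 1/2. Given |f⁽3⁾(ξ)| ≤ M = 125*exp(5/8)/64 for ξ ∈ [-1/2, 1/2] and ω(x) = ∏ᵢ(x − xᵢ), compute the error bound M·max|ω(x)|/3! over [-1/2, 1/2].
125*sqrt(3)*exp(5/8)/13824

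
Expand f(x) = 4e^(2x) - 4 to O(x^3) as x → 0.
8*x + 8*x**2 + O(x**3)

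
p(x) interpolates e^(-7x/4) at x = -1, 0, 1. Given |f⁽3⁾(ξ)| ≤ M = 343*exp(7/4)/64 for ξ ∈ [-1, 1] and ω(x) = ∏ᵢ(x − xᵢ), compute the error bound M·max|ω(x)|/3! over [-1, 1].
343*sqrt(3)*exp(7/4)/1728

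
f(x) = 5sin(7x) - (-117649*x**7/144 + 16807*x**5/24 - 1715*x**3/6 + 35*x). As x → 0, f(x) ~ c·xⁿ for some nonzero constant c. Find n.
9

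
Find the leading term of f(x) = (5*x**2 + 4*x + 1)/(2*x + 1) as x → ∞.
5*x/2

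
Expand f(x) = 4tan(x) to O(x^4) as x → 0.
4*x + 4*x**3/3 + O(x**4)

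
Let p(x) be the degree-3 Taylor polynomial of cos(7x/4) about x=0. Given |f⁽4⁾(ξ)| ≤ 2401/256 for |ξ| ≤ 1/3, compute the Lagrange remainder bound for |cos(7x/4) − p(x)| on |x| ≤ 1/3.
2401/497664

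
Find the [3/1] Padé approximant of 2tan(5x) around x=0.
250*x**3/3 + 10*x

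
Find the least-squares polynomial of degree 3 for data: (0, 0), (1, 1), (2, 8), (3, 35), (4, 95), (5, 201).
5/126 + (1555/756)x + (-433/126)x² + (239/108)x³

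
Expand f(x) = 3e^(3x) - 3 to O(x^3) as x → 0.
9*x + 27*x**2/2 + O(x**3)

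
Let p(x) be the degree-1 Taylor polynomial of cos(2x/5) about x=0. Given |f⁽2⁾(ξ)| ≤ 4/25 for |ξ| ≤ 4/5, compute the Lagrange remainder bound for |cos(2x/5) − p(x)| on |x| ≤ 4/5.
32/625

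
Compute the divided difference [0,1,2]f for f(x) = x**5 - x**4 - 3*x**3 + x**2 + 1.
0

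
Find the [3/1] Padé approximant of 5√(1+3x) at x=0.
(-135*x**3/64 + 135*x**2/16 + 135*x/8 + 5)/(15*x/8 + 1)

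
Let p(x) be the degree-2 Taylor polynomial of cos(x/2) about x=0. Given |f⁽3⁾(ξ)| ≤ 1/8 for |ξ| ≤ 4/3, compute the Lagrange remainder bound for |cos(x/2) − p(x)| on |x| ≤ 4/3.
4/81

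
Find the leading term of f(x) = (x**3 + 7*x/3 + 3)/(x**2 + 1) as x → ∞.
x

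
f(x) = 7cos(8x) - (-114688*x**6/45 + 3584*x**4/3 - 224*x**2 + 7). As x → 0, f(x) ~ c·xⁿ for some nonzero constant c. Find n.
8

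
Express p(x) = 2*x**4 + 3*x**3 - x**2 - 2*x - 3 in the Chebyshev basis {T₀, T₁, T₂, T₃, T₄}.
(-11/4)T₀ + (1/4)T₁ + (1/2)T₂ + (3/4)T₃ + (1/4)T₄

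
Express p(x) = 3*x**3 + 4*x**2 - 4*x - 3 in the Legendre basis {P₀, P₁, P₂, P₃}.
(-5/3)P₀ + (-11/5)P₁ + (8/3)P₂ + (6/5)P₃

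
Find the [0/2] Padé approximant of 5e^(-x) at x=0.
5/(x**2/2 + x + 1)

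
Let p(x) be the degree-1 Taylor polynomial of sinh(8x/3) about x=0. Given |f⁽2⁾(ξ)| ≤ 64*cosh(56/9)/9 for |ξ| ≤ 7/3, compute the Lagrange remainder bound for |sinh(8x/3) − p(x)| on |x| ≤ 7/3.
1568*cosh(56/9)/81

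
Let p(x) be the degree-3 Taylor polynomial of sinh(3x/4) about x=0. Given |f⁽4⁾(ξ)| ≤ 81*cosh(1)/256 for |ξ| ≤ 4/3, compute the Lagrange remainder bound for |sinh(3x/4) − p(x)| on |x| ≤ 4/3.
cosh(1)/24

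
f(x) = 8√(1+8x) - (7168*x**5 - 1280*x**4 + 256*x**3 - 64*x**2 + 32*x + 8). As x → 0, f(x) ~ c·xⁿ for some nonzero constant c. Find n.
6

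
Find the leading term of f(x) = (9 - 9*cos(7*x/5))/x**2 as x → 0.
441/50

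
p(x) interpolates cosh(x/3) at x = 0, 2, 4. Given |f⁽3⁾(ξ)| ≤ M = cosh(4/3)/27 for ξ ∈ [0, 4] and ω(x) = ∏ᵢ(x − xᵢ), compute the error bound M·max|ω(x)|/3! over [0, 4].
8*sqrt(3)*cosh(4/3)/729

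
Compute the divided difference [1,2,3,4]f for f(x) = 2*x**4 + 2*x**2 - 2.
20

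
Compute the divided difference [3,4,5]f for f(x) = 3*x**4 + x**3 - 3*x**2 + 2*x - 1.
300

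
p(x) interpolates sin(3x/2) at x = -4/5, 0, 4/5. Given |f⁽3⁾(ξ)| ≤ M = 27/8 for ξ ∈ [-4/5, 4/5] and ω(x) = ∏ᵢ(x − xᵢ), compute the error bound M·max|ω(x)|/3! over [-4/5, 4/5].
8*sqrt(3)/125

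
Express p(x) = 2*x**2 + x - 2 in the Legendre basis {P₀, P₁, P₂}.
(-4/3)P₀ + P₁ + (4/3)P₂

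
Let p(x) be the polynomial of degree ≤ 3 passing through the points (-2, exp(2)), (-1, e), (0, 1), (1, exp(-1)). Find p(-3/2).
(1 + 5*e*(-1 + exp(2) + 3*e))*exp(-1)/16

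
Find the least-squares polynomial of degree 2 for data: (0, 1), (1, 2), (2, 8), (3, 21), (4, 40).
8/7 + (-181/70)x + (43/14)x²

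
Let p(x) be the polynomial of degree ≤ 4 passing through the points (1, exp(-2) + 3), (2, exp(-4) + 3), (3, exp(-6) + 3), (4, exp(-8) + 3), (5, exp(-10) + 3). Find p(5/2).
(-5*exp(8) - 20*exp(2) + 3 + 90*exp(4) + 60*exp(6) + 384*exp(10))*exp(-10)/128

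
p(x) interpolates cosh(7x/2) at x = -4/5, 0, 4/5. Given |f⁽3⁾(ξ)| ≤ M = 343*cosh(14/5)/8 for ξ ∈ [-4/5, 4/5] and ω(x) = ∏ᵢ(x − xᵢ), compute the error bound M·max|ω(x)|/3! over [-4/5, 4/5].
2744*sqrt(3)*cosh(14/5)/3375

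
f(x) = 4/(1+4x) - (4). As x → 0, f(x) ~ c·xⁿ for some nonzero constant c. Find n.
1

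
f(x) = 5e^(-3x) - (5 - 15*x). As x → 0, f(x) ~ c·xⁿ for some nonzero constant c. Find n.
2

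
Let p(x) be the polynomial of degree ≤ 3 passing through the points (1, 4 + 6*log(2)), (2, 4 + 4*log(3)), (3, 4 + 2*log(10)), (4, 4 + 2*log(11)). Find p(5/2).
4 + log(45*11**(7/8)*2**(3/4)*3**(1/4)*5**(1/8)/11)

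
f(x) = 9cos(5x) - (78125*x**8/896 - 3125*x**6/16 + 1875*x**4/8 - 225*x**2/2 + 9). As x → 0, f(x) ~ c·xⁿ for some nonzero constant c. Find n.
10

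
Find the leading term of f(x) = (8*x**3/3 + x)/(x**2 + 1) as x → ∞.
8*x/3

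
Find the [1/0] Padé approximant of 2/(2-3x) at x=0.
3*x/2 + 1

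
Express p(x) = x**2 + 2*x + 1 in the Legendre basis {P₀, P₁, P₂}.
(4/3)P₀ + (2)P₁ + (2/3)P₂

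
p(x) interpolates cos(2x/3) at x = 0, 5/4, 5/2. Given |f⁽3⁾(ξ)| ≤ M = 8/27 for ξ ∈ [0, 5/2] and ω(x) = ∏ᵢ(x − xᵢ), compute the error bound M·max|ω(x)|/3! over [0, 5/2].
125*sqrt(3)/5832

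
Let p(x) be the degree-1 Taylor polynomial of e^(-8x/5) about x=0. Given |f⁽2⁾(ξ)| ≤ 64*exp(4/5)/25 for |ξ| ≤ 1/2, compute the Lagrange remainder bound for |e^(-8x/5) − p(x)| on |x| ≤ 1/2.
8*exp(4/5)/25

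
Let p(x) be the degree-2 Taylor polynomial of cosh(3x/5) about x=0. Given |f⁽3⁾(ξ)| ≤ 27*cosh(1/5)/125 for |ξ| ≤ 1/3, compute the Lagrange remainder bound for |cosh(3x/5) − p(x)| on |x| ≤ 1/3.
cosh(1/5)/750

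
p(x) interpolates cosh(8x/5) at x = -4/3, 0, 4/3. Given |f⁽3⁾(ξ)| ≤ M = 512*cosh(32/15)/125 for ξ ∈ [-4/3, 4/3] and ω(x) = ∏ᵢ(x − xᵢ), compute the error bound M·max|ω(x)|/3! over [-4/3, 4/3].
32768*sqrt(3)*cosh(32/15)/91125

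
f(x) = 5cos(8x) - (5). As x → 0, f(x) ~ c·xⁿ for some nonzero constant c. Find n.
2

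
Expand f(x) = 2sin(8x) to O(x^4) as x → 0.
16*x - 512*x**3/3 + O(x**4)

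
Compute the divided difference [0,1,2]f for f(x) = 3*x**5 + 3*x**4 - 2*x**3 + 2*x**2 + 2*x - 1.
62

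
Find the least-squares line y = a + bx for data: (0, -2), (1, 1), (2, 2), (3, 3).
a = -7/5, b = 8/5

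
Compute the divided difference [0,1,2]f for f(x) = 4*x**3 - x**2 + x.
11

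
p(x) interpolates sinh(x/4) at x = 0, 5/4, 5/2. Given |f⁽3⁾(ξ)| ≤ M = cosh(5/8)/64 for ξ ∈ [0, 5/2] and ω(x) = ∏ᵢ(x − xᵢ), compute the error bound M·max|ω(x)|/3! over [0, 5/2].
125*sqrt(3)*cosh(5/8)/110592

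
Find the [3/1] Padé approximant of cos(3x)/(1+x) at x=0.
(27*x**3/8 - 99*x**2/28 - 27*x/28 + 1)/(x/28 + 1)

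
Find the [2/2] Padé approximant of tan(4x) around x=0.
4*x/(1 - 16*x**2/3)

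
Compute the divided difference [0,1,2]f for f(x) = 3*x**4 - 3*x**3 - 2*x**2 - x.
10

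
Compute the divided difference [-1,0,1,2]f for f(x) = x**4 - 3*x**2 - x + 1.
2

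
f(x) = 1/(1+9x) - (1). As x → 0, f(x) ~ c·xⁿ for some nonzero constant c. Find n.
1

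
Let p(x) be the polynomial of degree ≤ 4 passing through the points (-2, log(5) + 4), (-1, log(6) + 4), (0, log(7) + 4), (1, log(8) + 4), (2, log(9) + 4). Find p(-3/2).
log(6*2**(3/4)*3**(1/64)*5**(35/128)*7**(29/64)/7) + 4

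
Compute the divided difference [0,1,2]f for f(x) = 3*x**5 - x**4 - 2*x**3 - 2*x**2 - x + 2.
30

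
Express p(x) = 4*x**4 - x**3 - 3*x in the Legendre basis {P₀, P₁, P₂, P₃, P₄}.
(4/5)P₀ + (-18/5)P₁ + (16/7)P₂ + (-2/5)P₃ + (32/35)P₄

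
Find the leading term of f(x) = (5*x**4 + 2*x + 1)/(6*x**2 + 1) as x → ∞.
5*x**2/6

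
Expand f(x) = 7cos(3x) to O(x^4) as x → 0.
7 - 63*x**2/2 + O(x**4)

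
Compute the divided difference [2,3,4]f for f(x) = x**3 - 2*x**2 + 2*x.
7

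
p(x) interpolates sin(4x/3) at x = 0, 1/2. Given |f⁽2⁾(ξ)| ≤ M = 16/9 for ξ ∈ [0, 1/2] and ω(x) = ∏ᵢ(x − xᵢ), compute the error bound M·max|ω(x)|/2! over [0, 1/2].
1/18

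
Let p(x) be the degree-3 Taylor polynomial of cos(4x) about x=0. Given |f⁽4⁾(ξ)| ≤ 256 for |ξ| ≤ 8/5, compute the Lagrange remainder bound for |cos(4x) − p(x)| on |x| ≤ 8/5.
131072/1875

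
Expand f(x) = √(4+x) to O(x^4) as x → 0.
2 + x/4 - x**2/64 + x**3/512 + O(x**4)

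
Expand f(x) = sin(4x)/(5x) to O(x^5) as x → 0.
4/5 - 32*x**2/15 + 128*x**4/75 + O(x**5)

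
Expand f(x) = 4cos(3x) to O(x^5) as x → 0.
4 - 18*x**2 + 27*x**4/2 + O(x**5)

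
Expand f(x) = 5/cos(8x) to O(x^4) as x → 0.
5 + 160*x**2 + O(x**4)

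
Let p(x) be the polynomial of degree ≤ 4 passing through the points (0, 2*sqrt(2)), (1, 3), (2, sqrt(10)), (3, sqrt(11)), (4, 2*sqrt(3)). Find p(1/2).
-35*sqrt(10)/64 - 5*sqrt(3)/64 + 7*sqrt(11)/32 + 35*sqrt(2)/64 + 105/32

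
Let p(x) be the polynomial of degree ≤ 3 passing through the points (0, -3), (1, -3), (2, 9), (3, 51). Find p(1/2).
-27/8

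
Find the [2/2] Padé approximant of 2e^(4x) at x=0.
(8*x**2/3 + 4*x + 2)/(4*x**2/3 - 2*x + 1)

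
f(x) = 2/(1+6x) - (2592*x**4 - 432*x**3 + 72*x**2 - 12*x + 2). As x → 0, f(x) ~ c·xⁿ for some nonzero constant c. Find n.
5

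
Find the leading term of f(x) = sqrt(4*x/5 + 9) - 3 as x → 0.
2*x/15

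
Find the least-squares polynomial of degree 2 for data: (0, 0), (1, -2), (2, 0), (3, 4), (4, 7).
-17/35 + (-10/7)x + (6/7)x²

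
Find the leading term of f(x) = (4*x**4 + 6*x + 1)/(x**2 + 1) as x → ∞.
4*x**2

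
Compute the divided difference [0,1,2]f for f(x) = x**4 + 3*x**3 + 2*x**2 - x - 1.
18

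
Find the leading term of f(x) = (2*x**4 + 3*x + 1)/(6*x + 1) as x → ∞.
x**3/3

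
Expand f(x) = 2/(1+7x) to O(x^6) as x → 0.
2 - 14*x + 98*x**2 - 686*x**3 + 4802*x**4 - 33614*x**5 + O(x**6)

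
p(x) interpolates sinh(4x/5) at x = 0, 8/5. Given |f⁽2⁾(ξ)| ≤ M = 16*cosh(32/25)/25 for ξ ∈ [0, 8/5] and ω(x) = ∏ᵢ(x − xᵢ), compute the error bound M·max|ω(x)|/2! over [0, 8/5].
128*cosh(32/25)/625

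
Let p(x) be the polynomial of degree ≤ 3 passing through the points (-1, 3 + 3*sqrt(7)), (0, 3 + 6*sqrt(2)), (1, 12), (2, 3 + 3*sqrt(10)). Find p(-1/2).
3/16 + 3*sqrt(10)/16 + 15*sqrt(7)/16 + 45*sqrt(2)/8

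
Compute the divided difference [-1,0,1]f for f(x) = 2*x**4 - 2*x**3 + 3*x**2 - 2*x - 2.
5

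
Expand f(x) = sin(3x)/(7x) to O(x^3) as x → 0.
3/7 - 9*x**2/14 + O(x**3)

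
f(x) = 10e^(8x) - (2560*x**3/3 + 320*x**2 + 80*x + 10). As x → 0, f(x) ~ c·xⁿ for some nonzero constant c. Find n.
4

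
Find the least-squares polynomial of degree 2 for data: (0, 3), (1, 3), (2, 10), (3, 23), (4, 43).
104/35 + (-22/7)x + (23/7)x²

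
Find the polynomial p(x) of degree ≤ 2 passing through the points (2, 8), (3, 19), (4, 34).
2*x**2 + x - 2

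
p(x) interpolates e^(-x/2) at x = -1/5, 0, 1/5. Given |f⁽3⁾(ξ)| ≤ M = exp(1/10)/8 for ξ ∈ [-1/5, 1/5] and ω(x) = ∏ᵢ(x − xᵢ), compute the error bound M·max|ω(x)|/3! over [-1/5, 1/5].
sqrt(3)*exp(1/10)/27000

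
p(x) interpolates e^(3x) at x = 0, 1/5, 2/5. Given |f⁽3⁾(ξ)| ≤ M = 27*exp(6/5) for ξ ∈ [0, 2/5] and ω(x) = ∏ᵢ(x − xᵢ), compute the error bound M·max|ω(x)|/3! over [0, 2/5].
sqrt(3)*exp(6/5)/125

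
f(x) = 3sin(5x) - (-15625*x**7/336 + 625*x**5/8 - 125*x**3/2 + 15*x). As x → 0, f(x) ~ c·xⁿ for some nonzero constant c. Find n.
9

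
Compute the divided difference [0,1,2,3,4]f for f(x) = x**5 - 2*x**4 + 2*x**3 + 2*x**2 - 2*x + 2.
8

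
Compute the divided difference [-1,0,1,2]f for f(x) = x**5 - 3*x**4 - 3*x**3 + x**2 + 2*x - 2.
-4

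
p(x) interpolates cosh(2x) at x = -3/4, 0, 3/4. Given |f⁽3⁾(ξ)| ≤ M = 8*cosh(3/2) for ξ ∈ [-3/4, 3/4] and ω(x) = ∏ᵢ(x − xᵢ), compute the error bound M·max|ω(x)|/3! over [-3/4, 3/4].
sqrt(3)*cosh(3/2)/8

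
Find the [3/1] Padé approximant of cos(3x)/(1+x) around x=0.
(27*x**3/8 - 99*x**2/28 - 27*x/28 + 1)/(x/28 + 1)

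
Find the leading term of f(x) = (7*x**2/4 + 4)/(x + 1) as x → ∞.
7*x/4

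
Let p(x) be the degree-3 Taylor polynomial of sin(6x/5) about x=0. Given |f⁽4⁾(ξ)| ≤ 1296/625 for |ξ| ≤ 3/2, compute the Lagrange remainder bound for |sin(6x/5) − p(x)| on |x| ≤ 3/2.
2187/5000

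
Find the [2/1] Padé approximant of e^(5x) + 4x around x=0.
(-5*x**2/2 + 22*x/3 + 1)/(1 - 5*x/3)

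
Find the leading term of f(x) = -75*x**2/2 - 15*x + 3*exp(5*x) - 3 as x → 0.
125*x**3/2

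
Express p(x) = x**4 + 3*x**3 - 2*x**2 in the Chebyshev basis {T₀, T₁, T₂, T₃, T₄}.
(-5/8)T₀ + (9/4)T₁ + (-1/2)T₂ + (3/4)T₃ + (1/8)T₄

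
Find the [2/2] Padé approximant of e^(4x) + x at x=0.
(-13*x**2/3 + 2*x + 1)/(8*x**2/3 - 3*x + 1)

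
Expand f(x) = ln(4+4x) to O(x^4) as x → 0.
log(4) + x - x**2/2 + x**3/3 + O(x**4)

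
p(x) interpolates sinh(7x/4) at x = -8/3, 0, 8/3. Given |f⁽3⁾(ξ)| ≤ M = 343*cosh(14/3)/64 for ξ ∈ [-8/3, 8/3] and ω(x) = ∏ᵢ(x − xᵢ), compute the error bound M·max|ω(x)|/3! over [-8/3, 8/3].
2744*sqrt(3)*cosh(14/3)/729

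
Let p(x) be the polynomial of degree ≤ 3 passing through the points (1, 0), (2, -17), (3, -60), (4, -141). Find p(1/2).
5/2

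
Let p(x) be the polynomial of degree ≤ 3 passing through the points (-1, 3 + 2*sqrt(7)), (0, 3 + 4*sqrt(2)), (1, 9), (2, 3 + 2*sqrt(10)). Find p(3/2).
-5*sqrt(2)/4 + sqrt(7)/8 + 5*sqrt(10)/8 + 69/8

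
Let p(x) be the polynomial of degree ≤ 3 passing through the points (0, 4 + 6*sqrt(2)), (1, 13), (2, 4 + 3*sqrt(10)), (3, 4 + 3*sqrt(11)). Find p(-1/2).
-251/16 - 15*sqrt(11)/16 + 63*sqrt(10)/16 + 105*sqrt(2)/8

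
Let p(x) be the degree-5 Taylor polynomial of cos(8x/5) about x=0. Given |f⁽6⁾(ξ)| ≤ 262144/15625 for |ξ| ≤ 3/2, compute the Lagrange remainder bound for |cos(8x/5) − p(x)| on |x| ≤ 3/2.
20736/78125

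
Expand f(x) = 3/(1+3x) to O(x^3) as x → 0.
3 - 9*x + 27*x**2 + O(x**3)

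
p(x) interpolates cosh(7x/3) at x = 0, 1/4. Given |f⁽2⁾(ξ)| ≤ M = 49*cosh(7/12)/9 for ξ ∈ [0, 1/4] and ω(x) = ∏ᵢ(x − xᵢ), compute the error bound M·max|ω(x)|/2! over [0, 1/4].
49*cosh(7/12)/1152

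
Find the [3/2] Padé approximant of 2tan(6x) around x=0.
(-144*x**3/5 + 12*x)/(1 - 72*x**2/5)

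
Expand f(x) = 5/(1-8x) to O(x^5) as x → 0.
5 + 40*x + 320*x**2 + 2560*x**3 + 20480*x**4 + O(x**5)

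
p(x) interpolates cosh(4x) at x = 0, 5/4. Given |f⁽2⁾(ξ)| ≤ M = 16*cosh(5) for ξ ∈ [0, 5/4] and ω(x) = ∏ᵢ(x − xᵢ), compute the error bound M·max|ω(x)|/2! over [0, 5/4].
25*cosh(5)/8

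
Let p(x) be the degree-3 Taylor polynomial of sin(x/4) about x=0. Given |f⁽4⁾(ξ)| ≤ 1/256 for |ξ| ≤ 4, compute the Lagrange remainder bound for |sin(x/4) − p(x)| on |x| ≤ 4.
1/24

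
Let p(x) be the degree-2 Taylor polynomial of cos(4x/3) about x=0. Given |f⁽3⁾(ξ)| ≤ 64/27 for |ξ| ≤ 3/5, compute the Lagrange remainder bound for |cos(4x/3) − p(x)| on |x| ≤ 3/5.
32/375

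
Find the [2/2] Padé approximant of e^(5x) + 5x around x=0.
(125*x**2/12 + 10*x + 1)/(1 - 25*x**2/12)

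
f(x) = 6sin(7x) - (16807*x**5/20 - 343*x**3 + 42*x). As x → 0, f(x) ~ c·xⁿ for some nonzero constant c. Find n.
7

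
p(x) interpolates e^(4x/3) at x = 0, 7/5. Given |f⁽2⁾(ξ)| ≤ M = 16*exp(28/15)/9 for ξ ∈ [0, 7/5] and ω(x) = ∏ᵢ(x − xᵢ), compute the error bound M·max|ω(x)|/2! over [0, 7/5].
98*exp(28/15)/225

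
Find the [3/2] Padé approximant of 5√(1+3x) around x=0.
(135*x**3/32 + 405*x**2/16 + 45*x/2 + 5)/(27*x**2/16 + 3*x + 1)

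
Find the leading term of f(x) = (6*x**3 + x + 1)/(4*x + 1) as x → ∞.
3*x**2/2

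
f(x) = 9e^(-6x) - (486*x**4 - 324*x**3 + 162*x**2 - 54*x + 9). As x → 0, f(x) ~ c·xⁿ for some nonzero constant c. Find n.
5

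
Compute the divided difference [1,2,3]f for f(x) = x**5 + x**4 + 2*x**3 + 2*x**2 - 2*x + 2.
129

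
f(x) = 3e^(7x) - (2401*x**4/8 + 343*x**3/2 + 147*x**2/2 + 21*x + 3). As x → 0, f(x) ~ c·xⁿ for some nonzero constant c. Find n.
5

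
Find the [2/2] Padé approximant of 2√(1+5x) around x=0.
(125*x**2/8 + 25*x/2 + 2)/(25*x**2/16 + 15*x/4 + 1)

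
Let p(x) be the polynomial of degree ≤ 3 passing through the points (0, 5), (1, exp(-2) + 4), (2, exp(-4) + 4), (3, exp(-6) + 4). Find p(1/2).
(-5*exp(2) + 1 + 15*exp(4) + 69*exp(6))*exp(-6)/16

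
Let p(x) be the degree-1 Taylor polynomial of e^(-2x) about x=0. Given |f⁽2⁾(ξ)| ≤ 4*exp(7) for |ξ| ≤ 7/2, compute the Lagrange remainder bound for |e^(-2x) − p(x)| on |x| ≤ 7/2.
49*exp(7)/2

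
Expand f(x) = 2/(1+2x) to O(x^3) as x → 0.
2 - 4*x + 8*x**2 + O(x**3)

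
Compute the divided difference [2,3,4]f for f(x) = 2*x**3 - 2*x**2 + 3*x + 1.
16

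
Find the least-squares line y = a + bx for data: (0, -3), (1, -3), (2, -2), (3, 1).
a = -37/10, b = 13/10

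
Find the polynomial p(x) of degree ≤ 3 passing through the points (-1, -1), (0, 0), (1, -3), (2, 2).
2*x**3 - 2*x**2 - 3*x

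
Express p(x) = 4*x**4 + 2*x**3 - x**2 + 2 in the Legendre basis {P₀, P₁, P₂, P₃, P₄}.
(37/15)P₀ + (6/5)P₁ + (34/21)P₂ + (4/5)P₃ + (32/35)P₄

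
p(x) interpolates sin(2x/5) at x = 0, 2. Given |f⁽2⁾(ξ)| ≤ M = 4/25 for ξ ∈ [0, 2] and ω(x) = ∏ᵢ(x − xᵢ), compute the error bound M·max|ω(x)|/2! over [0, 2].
2/25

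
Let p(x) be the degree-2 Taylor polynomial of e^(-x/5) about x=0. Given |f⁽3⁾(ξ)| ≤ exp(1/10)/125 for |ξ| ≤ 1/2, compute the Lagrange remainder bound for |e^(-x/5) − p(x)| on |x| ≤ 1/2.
exp(1/10)/6000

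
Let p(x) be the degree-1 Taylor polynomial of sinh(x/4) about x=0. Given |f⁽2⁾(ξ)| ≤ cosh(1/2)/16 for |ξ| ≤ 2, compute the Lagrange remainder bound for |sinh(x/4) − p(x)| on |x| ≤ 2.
cosh(1/2)/8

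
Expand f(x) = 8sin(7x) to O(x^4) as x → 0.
56*x - 1372*x**3/3 + O(x**4)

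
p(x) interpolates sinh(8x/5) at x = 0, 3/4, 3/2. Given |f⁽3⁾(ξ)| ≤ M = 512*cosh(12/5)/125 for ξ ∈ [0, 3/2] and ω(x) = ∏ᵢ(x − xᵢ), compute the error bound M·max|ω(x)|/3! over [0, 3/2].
8*sqrt(3)*cosh(12/5)/125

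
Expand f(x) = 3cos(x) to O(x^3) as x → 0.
3 - 3*x**2/2 + O(x**3)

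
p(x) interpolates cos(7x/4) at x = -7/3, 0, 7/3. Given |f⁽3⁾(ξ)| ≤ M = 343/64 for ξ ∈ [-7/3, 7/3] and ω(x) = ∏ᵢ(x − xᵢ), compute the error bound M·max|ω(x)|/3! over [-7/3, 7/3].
117649*sqrt(3)/46656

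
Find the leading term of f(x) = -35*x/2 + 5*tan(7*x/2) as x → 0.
1715*x**3/24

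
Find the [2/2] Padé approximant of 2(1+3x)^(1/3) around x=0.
(14*x**2/3 + 7*x + 2)/(5*x**2/6 + 5*x/2 + 1)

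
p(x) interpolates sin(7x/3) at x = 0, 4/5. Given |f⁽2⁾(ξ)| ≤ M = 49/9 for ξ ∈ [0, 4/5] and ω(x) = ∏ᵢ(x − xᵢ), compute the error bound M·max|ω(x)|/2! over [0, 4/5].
98/225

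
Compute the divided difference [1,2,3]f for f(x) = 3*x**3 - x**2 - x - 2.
17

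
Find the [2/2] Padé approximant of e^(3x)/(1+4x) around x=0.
(129*x**2/76 + 77*x/38 + 1)/(-287*x**2/76 + 115*x/38 + 1)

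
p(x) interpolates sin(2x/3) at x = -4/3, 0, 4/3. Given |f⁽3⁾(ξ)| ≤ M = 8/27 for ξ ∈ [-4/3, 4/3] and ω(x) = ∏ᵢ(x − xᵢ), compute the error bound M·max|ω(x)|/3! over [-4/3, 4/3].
512*sqrt(3)/19683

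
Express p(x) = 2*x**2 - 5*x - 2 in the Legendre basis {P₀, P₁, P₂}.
(-4/3)P₀ + (-5)P₁ + (4/3)P₂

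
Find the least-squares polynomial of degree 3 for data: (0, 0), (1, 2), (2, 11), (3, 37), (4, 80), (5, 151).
1/21 + (-79/126)x + (109/84)x² + (35/36)x³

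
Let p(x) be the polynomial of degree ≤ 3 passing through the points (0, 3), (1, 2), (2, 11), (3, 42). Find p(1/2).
2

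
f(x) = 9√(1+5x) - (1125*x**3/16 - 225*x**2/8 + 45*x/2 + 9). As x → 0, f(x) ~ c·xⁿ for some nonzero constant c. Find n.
4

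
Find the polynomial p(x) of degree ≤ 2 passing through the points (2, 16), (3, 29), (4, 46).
2*x**2 + 3*x + 2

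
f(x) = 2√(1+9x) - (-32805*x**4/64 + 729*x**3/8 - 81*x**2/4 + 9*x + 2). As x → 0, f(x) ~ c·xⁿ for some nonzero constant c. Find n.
5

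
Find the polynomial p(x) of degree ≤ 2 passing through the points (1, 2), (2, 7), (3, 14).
x**2 + 2*x - 1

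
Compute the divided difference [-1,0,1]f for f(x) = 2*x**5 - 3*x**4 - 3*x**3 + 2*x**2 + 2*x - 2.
-1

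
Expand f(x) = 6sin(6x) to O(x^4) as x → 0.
36*x - 216*x**3 + O(x**4)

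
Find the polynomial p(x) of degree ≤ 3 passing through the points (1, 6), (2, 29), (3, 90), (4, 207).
3*x**3 + x**2 - x + 3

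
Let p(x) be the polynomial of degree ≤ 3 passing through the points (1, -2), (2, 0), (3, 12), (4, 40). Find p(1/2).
-9/8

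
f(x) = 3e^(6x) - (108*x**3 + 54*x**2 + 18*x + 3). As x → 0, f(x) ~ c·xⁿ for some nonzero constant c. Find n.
4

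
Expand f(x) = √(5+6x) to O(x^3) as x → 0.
sqrt(5) + 3*sqrt(5)*x/5 - 9*sqrt(5)*x**2/50 + O(x**3)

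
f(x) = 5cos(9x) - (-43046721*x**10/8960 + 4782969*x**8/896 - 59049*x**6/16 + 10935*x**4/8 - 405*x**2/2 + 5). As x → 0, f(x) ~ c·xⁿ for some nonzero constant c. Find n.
12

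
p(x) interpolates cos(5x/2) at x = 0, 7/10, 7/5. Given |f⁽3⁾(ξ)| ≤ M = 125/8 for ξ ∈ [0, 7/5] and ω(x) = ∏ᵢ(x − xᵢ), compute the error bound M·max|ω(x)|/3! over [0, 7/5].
343*sqrt(3)/1728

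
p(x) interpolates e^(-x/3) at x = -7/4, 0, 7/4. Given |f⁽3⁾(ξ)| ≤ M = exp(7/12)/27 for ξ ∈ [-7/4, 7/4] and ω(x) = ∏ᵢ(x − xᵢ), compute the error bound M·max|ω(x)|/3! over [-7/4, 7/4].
343*sqrt(3)*exp(7/12)/46656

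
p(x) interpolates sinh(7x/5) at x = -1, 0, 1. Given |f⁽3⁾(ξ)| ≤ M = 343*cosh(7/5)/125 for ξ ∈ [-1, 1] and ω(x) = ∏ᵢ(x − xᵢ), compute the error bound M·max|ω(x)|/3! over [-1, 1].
343*sqrt(3)*cosh(7/5)/3375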